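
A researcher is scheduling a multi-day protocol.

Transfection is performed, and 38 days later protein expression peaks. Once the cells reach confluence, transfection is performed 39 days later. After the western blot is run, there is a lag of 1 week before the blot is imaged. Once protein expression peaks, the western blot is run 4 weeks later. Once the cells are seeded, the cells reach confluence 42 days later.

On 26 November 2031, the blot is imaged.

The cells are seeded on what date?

The blot is imaged: Nov 26, 2031.
The western blot is run: Nov 26, 2031 − 1 week = Nov 19, 2031.
Protein expression peaks: Nov 19, 2031 − 4 weeks = Oct 22, 2031.
Transfection is performed: Oct 22, 2031 − 38 days = Sep 14, 2031.
The cells reach confluence: Sep 14, 2031 − 39 days = Aug 6, 2031.
The cells are seeded: Aug 6, 2031 − 42 days = Jun 25, 2031.

25 June 2031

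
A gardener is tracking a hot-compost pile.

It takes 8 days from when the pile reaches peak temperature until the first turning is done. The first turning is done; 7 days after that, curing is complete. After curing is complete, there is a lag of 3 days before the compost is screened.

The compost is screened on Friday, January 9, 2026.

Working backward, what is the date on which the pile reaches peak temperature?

The compost is screened: Jan 9, 2026.
Curing is complete: Jan 9, 2026 − 3 days = Jan 6, 2026.
The first turning is done: Jan 6, 2026 − 7 days = Dec 30, 2025.
The pile reaches peak temperature: Dec 30, 2025 − 8 days = Dec 22, 2025.

Monday, December 22, 2025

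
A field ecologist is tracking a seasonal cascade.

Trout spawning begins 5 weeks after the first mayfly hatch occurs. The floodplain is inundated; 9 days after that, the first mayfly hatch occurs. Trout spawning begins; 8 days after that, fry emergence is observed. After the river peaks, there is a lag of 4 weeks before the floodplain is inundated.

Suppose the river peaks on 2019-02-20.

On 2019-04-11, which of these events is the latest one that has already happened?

The river peaks: Feb 20, 2019.
The floodplain is inundated: Feb 20, 2019 + 4 weeks = Mar 20, 2019.
The first mayfly hatch occurs: Mar 20, 2019 + 9 days = Mar 29, 2019.
Trout spawning begins: Mar 29, 2019 + 5 weeks = May 3, 2019.
Fry emergence is observed: May 3, 2019 + 8 days = May 11, 2019.
Apr 11, 2019 falls between when the first mayfly hatch occurs (Mar 29, 2019) and when trout spawning begins (May 3, 2019).

The first mayfly hatch occurs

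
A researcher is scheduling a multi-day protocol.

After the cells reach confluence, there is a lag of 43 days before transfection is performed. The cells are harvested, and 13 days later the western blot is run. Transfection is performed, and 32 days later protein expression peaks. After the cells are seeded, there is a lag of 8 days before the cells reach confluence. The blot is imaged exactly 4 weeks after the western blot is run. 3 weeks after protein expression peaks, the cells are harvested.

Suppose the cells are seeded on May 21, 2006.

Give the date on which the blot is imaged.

The cells are seeded: May 21, 2006.
The cells reach confluence: May 21, 2006 + 8 days = May 29, 2006.
Transfection is performed: May 29, 2006 + 43 days = Jul 11, 2006.
Protein expression peaks: Jul 11, 2006 + 32 days = Aug 12, 2006.
The cells are harvested: Aug 12, 2006 + 3 weeks = Sep 2, 2006.
The western blot is run: Sep 2, 2006 + 13 days = Sep 15, 2006.
The blot is imaged: Sep 15, 2006 + 4 weeks = Oct 13, 2006.

October 13, 2006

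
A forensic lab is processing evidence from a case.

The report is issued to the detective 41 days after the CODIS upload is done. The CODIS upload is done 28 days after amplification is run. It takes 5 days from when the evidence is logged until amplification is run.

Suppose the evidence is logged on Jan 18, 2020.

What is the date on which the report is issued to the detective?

The evidence is logged: Jan 18, 2020.
Amplification is run: Jan 18, 2020 + 5 days = Jan 23, 2020.
The CODIS upload is done: Jan 23, 2020 + 28 days = Feb 20, 2020.
The report is issued to the detective: Feb 20, 2020 + 41 days = Apr 1, 2020.

Apr 1, 2020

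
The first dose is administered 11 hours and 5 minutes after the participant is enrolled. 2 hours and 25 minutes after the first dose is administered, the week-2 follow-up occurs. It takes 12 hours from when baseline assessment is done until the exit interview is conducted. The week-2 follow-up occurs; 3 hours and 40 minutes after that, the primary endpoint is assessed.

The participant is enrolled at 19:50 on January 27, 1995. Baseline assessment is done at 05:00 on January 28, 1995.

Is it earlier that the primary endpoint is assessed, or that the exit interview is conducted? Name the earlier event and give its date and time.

The participant is enrolled: 19:50 Jan 27, 1995.
The first dose is administered: 19:50 Jan 27, 1995 + 11h05m = 06:55 Jan 28, 1995.
The week-2 follow-up occurs: 06:55 Jan 28, 1995 + 2h25m = 09:20 Jan 28, 1995.
The primary endpoint is assessed: 09:20 Jan 28, 1995 + 3h40m = 13:00 Jan 28, 1995.
Baseline assessment is done: 05:00 Jan 28, 1995.
The exit interview is conducted: 05:00 Jan 28, 1995 + 12h = 17:00 Jan 28, 1995.
Comparing: the primary endpoint is assessed at 13:00 Jan 28, 1995 vs the exit interview is conducted at 17:00 Jan 28, 1995. Earlier: the primary endpoint is assessed.

The primary endpoint is assessed — 13:00 on January 28, 1995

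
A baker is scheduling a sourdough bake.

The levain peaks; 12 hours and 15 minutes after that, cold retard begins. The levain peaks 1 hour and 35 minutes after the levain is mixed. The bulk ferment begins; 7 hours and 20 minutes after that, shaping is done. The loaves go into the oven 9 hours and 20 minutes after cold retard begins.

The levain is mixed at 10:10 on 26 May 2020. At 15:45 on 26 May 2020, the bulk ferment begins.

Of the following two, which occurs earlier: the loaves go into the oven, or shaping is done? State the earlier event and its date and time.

Shaping is done — 23:05 on 26 May 2020

The levain is mixed: 10:10 May 26, 2020.
The levain peaks: 10:10 May 26, 2020 + 1h35m = 11:45 May 26, 2020.
Cold retard begins: 11:45 May 26, 2020 + 12h15m = 00:00 May 27, 2020.
The loaves go into the oven: 00:00 May 27, 2020 + 9h20m = 09:20 May 27, 2020.
The bulk ferment begins: 15:45 May 26, 2020.
Shaping is done: 15:45 May 26, 2020 + 7h20m = 23:05 May 26, 2020.
Comparing: the loaves go into the oven at 09:20 May 27, 2020 vs shaping is done at 23:05 May 26, 2020. Earlier: shaping is done.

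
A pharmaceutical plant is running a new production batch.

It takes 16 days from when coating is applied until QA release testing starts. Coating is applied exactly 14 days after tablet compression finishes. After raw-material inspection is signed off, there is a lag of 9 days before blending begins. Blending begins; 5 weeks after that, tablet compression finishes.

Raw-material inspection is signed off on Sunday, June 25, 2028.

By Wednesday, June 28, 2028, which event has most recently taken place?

Raw-material inspection is signed off

Raw-material inspection is signed off: Jun 25, 2028.
Blending begins: Jun 25, 2028 + 9 days = Jul 4, 2028.
Tablet compression finishes: Jul 4, 2028 + 5 weeks = Aug 8, 2028.
Coating is applied: Aug 8, 2028 + 14 days = Aug 22, 2028.
QA release testing starts: Aug 22, 2028 + 16 days = Sep 7, 2028.
Jun 28, 2028 falls between when raw-material inspection is signed off (Jun 25, 2028) and when blending begins (Jul 4, 2028).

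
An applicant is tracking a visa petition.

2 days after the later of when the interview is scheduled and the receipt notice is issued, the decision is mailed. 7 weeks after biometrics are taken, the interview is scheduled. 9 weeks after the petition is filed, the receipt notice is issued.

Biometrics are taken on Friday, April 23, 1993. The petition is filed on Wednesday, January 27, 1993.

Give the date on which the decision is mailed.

Biometrics are taken: Apr 23, 1993.
The interview is scheduled: Apr 23, 1993 + 7 weeks = Jun 11, 1993.
The petition is filed: Jan 27, 1993.
The receipt notice is issued: Jan 27, 1993 + 9 weeks = Mar 31, 1993.
Both prerequisites met — the interview is scheduled (Jun 11, 1993), the receipt notice is issued (Mar 31, 1993); the later is Jun 11, 1993.
The decision is mailed: Jun 11, 1993 + 2 days = Jun 13, 1993.

Sunday, June 13, 1993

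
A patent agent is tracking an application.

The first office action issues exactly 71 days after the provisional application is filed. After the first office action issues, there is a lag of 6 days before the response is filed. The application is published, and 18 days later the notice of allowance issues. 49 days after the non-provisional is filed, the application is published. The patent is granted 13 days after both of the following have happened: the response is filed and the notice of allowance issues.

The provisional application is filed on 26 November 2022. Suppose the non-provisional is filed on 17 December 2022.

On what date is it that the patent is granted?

7 March 2023

The provisional application is filed: Nov 26, 2022.
The first office action issues: Nov 26, 2022 + 71 days = Feb 5, 2023.
The response is filed: Feb 5, 2023 + 6 days = Feb 11, 2023.
The non-provisional is filed: Dec 17, 2022.
The application is published: Dec 17, 2022 + 49 days = Feb 4, 2023.
The notice of allowance issues: Feb 4, 2023 + 18 days = Feb 22, 2023.
Both prerequisites met — the response is filed (Feb 11, 2023), the notice of allowance issues (Feb 22, 2023); the later is Feb 22, 2023.
The patent is granted: Feb 22, 2023 + 13 days = Mar 7, 2023.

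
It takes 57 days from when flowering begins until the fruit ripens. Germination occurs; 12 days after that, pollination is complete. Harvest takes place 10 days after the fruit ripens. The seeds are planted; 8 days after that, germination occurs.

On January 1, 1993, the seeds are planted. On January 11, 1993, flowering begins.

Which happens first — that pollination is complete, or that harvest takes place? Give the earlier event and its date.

Pollination is complete — January 21, 1993

The seeds are planted: Jan 1, 1993.
Germination occurs: Jan 1, 1993 + 8 days = Jan 9, 1993.
Pollination is complete: Jan 9, 1993 + 12 days = Jan 21, 1993.
Flowering begins: Jan 11, 1993.
The fruit ripens: Jan 11, 1993 + 57 days = Mar 9, 1993.
Harvest takes place: Mar 9, 1993 + 10 days = Mar 19, 1993.
Comparing: pollination is complete on Jan 21, 1993 vs harvest takes place on Mar 19, 1993. Earlier: pollination is complete.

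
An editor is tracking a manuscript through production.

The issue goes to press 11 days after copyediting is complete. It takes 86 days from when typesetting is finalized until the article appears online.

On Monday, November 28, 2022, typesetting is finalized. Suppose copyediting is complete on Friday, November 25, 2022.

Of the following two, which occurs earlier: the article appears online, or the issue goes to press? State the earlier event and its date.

Typesetting is finalized: Nov 28, 2022.
The article appears online: Nov 28, 2022 + 86 days = Feb 22, 2023.
Copyediting is complete: Nov 25, 2022.
The issue goes to press: Nov 25, 2022 + 11 days = Dec 6, 2022.
Comparing: the article appears online on Feb 22, 2023 vs the issue goes to press on Dec 6, 2022. Earlier: the issue goes to press.

The issue goes to press — Tuesday, December 6, 2022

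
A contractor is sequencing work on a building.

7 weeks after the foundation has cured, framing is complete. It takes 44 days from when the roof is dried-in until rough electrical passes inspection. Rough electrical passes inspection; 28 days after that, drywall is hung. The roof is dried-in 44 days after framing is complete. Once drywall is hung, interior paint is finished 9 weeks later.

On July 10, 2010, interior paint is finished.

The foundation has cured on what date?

Interior paint is finished: Jul 10, 2010.
Drywall is hung: Jul 10, 2010 − 9 weeks = May 8, 2010.
Rough electrical passes inspection: May 8, 2010 − 28 days = Apr 10, 2010.
The roof is dried-in: Apr 10, 2010 − 44 days = Feb 25, 2010.
Framing is complete: Feb 25, 2010 − 44 days = Jan 12, 2010.
The foundation has cured: Jan 12, 2010 − 7 weeks = Nov 24, 2009.

November 24, 2009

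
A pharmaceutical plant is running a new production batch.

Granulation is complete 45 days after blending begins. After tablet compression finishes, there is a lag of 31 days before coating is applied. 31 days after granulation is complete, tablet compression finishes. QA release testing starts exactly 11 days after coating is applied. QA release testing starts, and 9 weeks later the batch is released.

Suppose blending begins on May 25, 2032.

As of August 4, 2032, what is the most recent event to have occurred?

Granulation is complete

Blending begins: May 25, 2032.
Granulation is complete: May 25, 2032 + 45 days = Jul 9, 2032.
Tablet compression finishes: Jul 9, 2032 + 31 days = Aug 9, 2032.
Coating is applied: Aug 9, 2032 + 31 days = Sep 9, 2032.
QA release testing starts: Sep 9, 2032 + 11 days = Sep 20, 2032.
The batch is released: Sep 20, 2032 + 9 weeks = Nov 22, 2032.
Aug 4, 2032 falls between when granulation is complete (Jul 9, 2032) and when tablet compression finishes (Aug 9, 2032).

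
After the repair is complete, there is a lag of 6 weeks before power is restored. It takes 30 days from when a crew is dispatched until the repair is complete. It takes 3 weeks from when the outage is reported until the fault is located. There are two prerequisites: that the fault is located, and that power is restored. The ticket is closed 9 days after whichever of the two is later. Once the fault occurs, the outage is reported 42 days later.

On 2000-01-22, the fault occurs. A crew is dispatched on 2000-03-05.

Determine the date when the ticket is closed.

2000-05-25

The fault occurs: Jan 22, 2000.
The outage is reported: Jan 22, 2000 + 42 days = Mar 4, 2000.
The fault is located: Mar 4, 2000 + 3 weeks = Mar 25, 2000.
A crew is dispatched: Mar 5, 2000.
The repair is complete: Mar 5, 2000 + 30 days = Apr 4, 2000.
Power is restored: Apr 4, 2000 + 6 weeks = May 16, 2000.
Both prerequisites met — the fault is located (Mar 25, 2000), power is restored (May 16, 2000); the later is May 16, 2000.
The ticket is closed: May 16, 2000 + 9 days = May 25, 2000.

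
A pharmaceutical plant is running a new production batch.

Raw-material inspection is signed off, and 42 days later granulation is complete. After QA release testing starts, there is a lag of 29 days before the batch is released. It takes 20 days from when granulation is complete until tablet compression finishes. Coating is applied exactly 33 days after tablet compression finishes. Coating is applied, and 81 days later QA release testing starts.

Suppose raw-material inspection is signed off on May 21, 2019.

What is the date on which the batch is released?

Raw-material inspection is signed off: May 21, 2019.
Granulation is complete: May 21, 2019 + 42 days = Jul 2, 2019.
Tablet compression finishes: Jul 2, 2019 + 20 days = Jul 22, 2019.
Coating is applied: Jul 22, 2019 + 33 days = Aug 24, 2019.
QA release testing starts: Aug 24, 2019 + 81 days = Nov 13, 2019.
The batch is released: Nov 13, 2019 + 29 days = Dec 12, 2019.

Dec 12, 2019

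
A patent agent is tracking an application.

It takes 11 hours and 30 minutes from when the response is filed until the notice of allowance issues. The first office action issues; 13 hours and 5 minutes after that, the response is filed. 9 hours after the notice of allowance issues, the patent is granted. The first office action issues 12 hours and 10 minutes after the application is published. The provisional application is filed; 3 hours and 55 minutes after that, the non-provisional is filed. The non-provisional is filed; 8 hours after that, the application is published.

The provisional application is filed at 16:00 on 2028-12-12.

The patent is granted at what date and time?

01:40 on 2028-12-15

The provisional application is filed: 16:00 Dec 12, 2028.
The non-provisional is filed: 16:00 Dec 12, 2028 + 3h55m = 19:55 Dec 12, 2028.
The application is published: 19:55 Dec 12, 2028 + 8h = 03:55 Dec 13, 2028.
The first office action issues: 03:55 Dec 13, 2028 + 12h10m = 16:05 Dec 13, 2028.
The response is filed: 16:05 Dec 13, 2028 + 13h05m = 05:10 Dec 14, 2028.
The notice of allowance issues: 05:10 Dec 14, 2028 + 11h30m = 16:40 Dec 14, 2028.
The patent is granted: 16:40 Dec 14, 2028 + 9h = 01:40 Dec 15, 2028.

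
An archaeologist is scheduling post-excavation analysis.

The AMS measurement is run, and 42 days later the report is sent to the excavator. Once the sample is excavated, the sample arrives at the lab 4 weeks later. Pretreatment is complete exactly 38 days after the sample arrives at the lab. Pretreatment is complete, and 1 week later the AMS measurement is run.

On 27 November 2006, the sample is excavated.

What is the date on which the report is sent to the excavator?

22 March 2007

The sample is excavated: Nov 27, 2006.
The sample arrives at the lab: Nov 27, 2006 + 4 weeks = Dec 25, 2006.
Pretreatment is complete: Dec 25, 2006 + 38 days = Feb 1, 2007.
The AMS measurement is run: Feb 1, 2007 + 1 week = Feb 8, 2007.
The report is sent to the excavator: Feb 8, 2007 + 42 days = Mar 22, 2007.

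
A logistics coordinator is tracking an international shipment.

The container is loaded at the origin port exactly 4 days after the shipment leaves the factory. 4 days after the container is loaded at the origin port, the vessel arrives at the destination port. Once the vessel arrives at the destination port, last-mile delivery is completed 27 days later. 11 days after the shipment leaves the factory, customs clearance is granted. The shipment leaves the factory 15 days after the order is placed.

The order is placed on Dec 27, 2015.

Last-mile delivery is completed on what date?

The order is placed: Dec 27, 2015.
The shipment leaves the factory: Dec 27, 2015 + 15 days = Jan 11, 2016.
The container is loaded at the origin port: Jan 11, 2016 + 4 days = Jan 15, 2016.
The vessel arrives at the destination port: Jan 15, 2016 + 4 days = Jan 19, 2016.
Last-mile delivery is completed: Jan 19, 2016 + 27 days = Feb 15, 2016.

Feb 15, 2016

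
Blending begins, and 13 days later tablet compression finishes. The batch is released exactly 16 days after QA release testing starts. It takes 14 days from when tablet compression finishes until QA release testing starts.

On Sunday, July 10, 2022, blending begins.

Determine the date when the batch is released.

Blending begins: Jul 10, 2022.
Tablet compression finishes: Jul 10, 2022 + 13 days = Jul 23, 2022.
QA release testing starts: Jul 23, 2022 + 14 days = Aug 6, 2022.
The batch is released: Aug 6, 2022 + 16 days = Aug 22, 2022.

Monday, August 22, 2022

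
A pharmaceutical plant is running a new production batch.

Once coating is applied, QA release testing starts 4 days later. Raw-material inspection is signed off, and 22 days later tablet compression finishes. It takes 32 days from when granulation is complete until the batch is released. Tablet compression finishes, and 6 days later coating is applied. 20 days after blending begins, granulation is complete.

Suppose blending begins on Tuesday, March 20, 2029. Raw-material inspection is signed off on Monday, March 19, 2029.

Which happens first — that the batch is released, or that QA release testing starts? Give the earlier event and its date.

QA release testing starts — Friday, April 20, 2029

Blending begins: Mar 20, 2029.
Granulation is complete: Mar 20, 2029 + 20 days = Apr 9, 2029.
The batch is released: Apr 9, 2029 + 32 days = May 11, 2029.
Raw-material inspection is signed off: Mar 19, 2029.
Tablet compression finishes: Mar 19, 2029 + 22 days = Apr 10, 2029.
Coating is applied: Apr 10, 2029 + 6 days = Apr 16, 2029.
QA release testing starts: Apr 16, 2029 + 4 days = Apr 20, 2029.
Comparing: the batch is released on May 11, 2029 vs QA release testing starts on Apr 20, 2029. Earlier: QA release testing starts.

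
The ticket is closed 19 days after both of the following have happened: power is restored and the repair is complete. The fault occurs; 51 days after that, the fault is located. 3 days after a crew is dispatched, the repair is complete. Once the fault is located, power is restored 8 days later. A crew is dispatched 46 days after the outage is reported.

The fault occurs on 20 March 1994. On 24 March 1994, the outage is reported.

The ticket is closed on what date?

6 June 1994

The fault occurs: Mar 20, 1994.
The fault is located: Mar 20, 1994 + 51 days = May 10, 1994.
Power is restored: May 10, 1994 + 8 days = May 18, 1994.
The outage is reported: Mar 24, 1994.
A crew is dispatched: Mar 24, 1994 + 46 days = May 9, 1994.
The repair is complete: May 9, 1994 + 3 days = May 12, 1994.
Both prerequisites met — power is restored (May 18, 1994), the repair is complete (May 12, 1994); the later is May 18, 1994.
The ticket is closed: May 18, 1994 + 19 days = Jun 6, 1994.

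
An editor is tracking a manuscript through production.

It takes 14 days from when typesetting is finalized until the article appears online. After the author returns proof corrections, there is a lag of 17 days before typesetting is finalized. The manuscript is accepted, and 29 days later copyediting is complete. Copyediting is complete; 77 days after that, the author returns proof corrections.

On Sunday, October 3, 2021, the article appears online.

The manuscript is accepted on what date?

The article appears online: Oct 3, 2021.
Typesetting is finalized: Oct 3, 2021 − 14 days = Sep 19, 2021.
The author returns proof corrections: Sep 19, 2021 − 17 days = Sep 2, 2021.
Copyediting is complete: Sep 2, 2021 − 77 days = Jun 17, 2021.
The manuscript is accepted: Jun 17, 2021 − 29 days = May 19, 2021.

Wednesday, May 19, 2021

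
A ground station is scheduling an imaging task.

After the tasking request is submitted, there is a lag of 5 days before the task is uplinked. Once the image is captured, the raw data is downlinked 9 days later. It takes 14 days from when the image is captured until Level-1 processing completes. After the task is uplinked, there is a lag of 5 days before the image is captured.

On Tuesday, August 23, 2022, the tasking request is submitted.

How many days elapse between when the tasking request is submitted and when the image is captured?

Causal path: the tasking request is submitted → the task is uplinked → the image is captured.
Total delay along the path: 5 + 5 = 10 days.

10 days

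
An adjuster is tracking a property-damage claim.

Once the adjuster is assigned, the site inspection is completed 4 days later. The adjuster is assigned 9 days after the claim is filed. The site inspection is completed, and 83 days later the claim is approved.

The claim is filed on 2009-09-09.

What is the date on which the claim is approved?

2009-12-14

The claim is filed: Sep 9, 2009.
The adjuster is assigned: Sep 9, 2009 + 9 days = Sep 18, 2009.
The site inspection is completed: Sep 18, 2009 + 4 days = Sep 22, 2009.
The claim is approved: Sep 22, 2009 + 83 days = Dec 14, 2009.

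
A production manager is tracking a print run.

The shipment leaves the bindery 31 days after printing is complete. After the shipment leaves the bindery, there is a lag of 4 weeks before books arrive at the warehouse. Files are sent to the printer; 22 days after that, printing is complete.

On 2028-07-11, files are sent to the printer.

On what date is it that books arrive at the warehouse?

2028-09-30

Files are sent to the printer: Jul 11, 2028.
Printing is complete: Jul 11, 2028 + 22 days = Aug 2, 2028.
The shipment leaves the bindery: Aug 2, 2028 + 31 days = Sep 2, 2028.
Books arrive at the warehouse: Sep 2, 2028 + 4 weeks = Sep 30, 2028.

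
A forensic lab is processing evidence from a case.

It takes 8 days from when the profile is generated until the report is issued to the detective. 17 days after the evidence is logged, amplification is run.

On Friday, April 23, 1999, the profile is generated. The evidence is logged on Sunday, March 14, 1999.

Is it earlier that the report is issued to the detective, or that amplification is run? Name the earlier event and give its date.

Amplification is run — Wednesday, March 31, 1999

The profile is generated: Apr 23, 1999.
The report is issued to the detective: Apr 23, 1999 + 8 days = May 1, 1999.
The evidence is logged: Mar 14, 1999.
Amplification is run: Mar 14, 1999 + 17 days = Mar 31, 1999.
Comparing: the report is issued to the detective on May 1, 1999 vs amplification is run on Mar 31, 1999. Earlier: amplification is run.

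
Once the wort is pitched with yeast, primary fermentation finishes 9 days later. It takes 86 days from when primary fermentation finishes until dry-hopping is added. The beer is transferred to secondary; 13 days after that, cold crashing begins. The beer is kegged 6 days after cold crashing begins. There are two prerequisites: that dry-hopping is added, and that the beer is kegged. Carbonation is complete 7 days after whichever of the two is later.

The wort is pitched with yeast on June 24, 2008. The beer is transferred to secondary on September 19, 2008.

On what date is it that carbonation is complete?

The wort is pitched with yeast: Jun 24, 2008.
Primary fermentation finishes: Jun 24, 2008 + 9 days = Jul 3, 2008.
Dry-hopping is added: Jul 3, 2008 + 86 days = Sep 27, 2008.
The beer is transferred to secondary: Sep 19, 2008.
Cold crashing begins: Sep 19, 2008 + 13 days = Oct 2, 2008.
The beer is kegged: Oct 2, 2008 + 6 days = Oct 8, 2008.
Both prerequisites met — dry-hopping is added (Sep 27, 2008), the beer is kegged (Oct 8, 2008); the later is Oct 8, 2008.
Carbonation is complete: Oct 8, 2008 + 7 days = Oct 15, 2008.

October 15, 2008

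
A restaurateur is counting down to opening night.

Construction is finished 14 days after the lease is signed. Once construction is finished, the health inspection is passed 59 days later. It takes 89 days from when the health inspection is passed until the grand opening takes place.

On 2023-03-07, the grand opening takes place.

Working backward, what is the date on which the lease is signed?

The grand opening takes place: Mar 7, 2023.
The health inspection is passed: Mar 7, 2023 − 89 days = Dec 8, 2022.
Construction is finished: Dec 8, 2022 − 59 days = Oct 10, 2022.
The lease is signed: Oct 10, 2022 − 14 days = Sep 26, 2022.

2022-09-26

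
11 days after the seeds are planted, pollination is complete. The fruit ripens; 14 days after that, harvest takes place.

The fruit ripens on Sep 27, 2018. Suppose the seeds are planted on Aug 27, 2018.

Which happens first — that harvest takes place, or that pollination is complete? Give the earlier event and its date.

The fruit ripens: Sep 27, 2018.
Harvest takes place: Sep 27, 2018 + 14 days = Oct 11, 2018.
The seeds are planted: Aug 27, 2018.
Pollination is complete: Aug 27, 2018 + 11 days = Sep 7, 2018.
Comparing: harvest takes place on Oct 11, 2018 vs pollination is complete on Sep 7, 2018. Earlier: pollination is complete.

Pollination is complete — Sep 7, 2018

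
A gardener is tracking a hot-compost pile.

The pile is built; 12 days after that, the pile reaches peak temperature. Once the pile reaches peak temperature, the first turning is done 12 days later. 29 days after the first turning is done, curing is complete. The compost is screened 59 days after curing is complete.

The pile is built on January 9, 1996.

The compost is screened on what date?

The pile is built: Jan 9, 1996.
The pile reaches peak temperature: Jan 9, 1996 + 12 days = Jan 21, 1996.
The first turning is done: Jan 21, 1996 + 12 days = Feb 2, 1996.
Curing is complete: Feb 2, 1996 + 29 days = Mar 2, 1996.
The compost is screened: Mar 2, 1996 + 59 days = Apr 30, 1996.

April 30, 1996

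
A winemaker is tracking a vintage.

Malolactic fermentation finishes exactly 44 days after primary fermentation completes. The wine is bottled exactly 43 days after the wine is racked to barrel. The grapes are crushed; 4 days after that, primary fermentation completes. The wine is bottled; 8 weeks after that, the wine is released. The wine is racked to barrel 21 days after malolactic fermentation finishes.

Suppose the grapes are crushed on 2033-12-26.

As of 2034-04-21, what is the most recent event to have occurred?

The grapes are crushed: Dec 26, 2033.
Primary fermentation completes: Dec 26, 2033 + 4 days = Dec 30, 2033.
Malolactic fermentation finishes: Dec 30, 2033 + 44 days = Feb 12, 2034.
The wine is racked to barrel: Feb 12, 2034 + 21 days = Mar 5, 2034.
The wine is bottled: Mar 5, 2034 + 43 days = Apr 17, 2034.
The wine is released: Apr 17, 2034 + 8 weeks = Jun 12, 2034.
Apr 21, 2034 falls between when the wine is bottled (Apr 17, 2034) and when the wine is released (Jun 12, 2034).

The wine is bottled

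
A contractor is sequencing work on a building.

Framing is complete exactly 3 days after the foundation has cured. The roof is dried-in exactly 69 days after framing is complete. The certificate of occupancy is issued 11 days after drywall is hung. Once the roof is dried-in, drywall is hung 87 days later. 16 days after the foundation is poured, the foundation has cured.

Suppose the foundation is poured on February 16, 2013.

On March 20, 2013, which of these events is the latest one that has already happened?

The foundation is poured: Feb 16, 2013.
The foundation has cured: Feb 16, 2013 + 16 days = Mar 4, 2013.
Framing is complete: Mar 4, 2013 + 3 days = Mar 7, 2013.
The roof is dried-in: Mar 7, 2013 + 69 days = May 15, 2013.
Drywall is hung: May 15, 2013 + 87 days = Aug 10, 2013.
The certificate of occupancy is issued: Aug 10, 2013 + 11 days = Aug 21, 2013.
Mar 20, 2013 falls between when framing is complete (Mar 7, 2013) and when the roof is dried-in (May 15, 2013).

Framing is complete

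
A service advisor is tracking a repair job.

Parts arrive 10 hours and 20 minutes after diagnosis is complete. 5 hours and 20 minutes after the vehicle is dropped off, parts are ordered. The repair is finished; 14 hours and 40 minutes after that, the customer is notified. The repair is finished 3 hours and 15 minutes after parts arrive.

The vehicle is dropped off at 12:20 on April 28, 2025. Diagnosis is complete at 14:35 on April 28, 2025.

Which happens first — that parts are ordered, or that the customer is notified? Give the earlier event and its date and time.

The vehicle is dropped off: 12:20 Apr 28, 2025.
Parts are ordered: 12:20 Apr 28, 2025 + 5h20m = 17:40 Apr 28, 2025.
Diagnosis is complete: 14:35 Apr 28, 2025.
Parts arrive: 14:35 Apr 28, 2025 + 10h20m = 00:55 Apr 29, 2025.
The repair is finished: 00:55 Apr 29, 2025 + 3h15m = 04:10 Apr 29, 2025.
The customer is notified: 04:10 Apr 29, 2025 + 14h40m = 18:50 Apr 29, 2025.
Comparing: parts are ordered at 17:40 Apr 28, 2025 vs the customer is notified at 18:50 Apr 29, 2025. Earlier: parts are ordered.

Parts are ordered — 17:40 on April 28, 2025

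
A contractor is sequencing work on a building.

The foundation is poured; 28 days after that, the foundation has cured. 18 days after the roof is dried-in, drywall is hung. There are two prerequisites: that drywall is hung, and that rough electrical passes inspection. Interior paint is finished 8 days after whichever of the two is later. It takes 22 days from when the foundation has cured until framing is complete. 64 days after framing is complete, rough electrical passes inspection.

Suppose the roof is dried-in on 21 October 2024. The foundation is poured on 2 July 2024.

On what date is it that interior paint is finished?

The roof is dried-in: Oct 21, 2024.
Drywall is hung: Oct 21, 2024 + 18 days = Nov 8, 2024.
The foundation is poured: Jul 2, 2024.
The foundation has cured: Jul 2, 2024 + 28 days = Jul 30, 2024.
Framing is complete: Jul 30, 2024 + 22 days = Aug 21, 2024.
Rough electrical passes inspection: Aug 21, 2024 + 64 days = Oct 24, 2024.
Both prerequisites met — drywall is hung (Nov 8, 2024), rough electrical passes inspection (Oct 24, 2024); the later is Nov 8, 2024.
Interior paint is finished: Nov 8, 2024 + 8 days = Nov 16, 2024.

16 November 2024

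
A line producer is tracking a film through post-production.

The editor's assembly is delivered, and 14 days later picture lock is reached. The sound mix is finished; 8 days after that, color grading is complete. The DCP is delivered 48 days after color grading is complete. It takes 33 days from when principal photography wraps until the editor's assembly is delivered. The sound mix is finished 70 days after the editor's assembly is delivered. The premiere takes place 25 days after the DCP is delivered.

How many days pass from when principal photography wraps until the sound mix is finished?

Causal path: principal photography wraps → the editor's assembly is delivered → the sound mix is finished.
Total delay along the path: 33 + 70 = 103 days.

103 days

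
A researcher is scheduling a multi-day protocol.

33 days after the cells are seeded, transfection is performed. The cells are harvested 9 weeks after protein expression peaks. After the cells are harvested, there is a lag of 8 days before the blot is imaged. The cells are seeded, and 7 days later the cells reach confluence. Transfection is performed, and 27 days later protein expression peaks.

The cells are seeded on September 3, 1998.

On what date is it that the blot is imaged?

The cells are seeded: Sep 3, 1998.
Transfection is performed: Sep 3, 1998 + 33 days = Oct 6, 1998.
Protein expression peaks: Oct 6, 1998 + 27 days = Nov 2, 1998.
The cells are harvested: Nov 2, 1998 + 9 weeks = Jan 4, 1999.
The blot is imaged: Jan 4, 1999 + 8 days = Jan 12, 1999.

January 12, 1999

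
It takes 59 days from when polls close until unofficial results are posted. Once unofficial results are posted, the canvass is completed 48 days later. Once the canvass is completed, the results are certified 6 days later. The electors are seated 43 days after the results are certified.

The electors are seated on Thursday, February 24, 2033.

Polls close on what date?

The electors are seated: Feb 24, 2033.
The results are certified: Feb 24, 2033 − 43 days = Jan 12, 2033.
The canvass is completed: Jan 12, 2033 − 6 days = Jan 6, 2033.
Unofficial results are posted: Jan 6, 2033 − 48 days = Nov 19, 2032.
Polls close: Nov 19, 2032 − 59 days = Sep 21, 2032.

Tuesday, September 21, 2032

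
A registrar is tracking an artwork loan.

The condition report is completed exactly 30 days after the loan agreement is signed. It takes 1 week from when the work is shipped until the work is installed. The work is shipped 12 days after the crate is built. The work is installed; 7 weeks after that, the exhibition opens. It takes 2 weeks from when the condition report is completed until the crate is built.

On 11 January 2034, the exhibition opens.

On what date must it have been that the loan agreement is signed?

21 September 2033

The exhibition opens: Jan 11, 2034.
The work is installed: Jan 11, 2034 − 7 weeks = Nov 23, 2033.
The work is shipped: Nov 23, 2033 − 1 week = Nov 16, 2033.
The crate is built: Nov 16, 2033 − 12 days = Nov 4, 2033.
The condition report is completed: Nov 4, 2033 − 2 weeks = Oct 21, 2033.
The loan agreement is signed: Oct 21, 2033 − 30 days = Sep 21, 2033.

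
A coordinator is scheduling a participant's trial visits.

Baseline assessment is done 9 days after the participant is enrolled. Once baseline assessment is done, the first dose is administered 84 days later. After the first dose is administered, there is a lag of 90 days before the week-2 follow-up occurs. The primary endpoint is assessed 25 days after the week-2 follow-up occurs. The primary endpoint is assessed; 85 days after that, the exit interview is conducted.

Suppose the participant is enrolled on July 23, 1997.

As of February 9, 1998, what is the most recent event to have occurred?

The week-2 follow-up occurs

The participant is enrolled: Jul 23, 1997.
Baseline assessment is done: Jul 23, 1997 + 9 days = Aug 1, 1997.
The first dose is administered: Aug 1, 1997 + 84 days = Oct 24, 1997.
The week-2 follow-up occurs: Oct 24, 1997 + 90 days = Jan 22, 1998.
The primary endpoint is assessed: Jan 22, 1998 + 25 days = Feb 16, 1998.
The exit interview is conducted: Feb 16, 1998 + 85 days = May 12, 1998.
Feb 9, 1998 falls between when the week-2 follow-up occurs (Jan 22, 1998) and when the primary endpoint is assessed (Feb 16, 1998).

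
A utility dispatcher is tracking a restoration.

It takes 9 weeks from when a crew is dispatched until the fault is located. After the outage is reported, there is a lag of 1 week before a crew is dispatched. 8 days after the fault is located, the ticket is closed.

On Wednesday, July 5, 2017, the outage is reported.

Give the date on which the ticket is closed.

Thursday, September 21, 2017

The outage is reported: Jul 5, 2017.
A crew is dispatched: Jul 5, 2017 + 1 week = Jul 12, 2017.
The fault is located: Jul 12, 2017 + 9 weeks = Sep 13, 2017.
The ticket is closed: Sep 13, 2017 + 8 days = Sep 21, 2017.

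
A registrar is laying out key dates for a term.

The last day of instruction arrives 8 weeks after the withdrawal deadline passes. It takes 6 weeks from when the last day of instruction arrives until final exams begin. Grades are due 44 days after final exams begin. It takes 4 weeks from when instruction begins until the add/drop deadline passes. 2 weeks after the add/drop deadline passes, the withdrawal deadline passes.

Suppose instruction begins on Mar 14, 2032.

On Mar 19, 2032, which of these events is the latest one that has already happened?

Instruction begins: Mar 14, 2032.
The add/drop deadline passes: Mar 14, 2032 + 4 weeks = Apr 11, 2032.
The withdrawal deadline passes: Apr 11, 2032 + 2 weeks = Apr 25, 2032.
The last day of instruction arrives: Apr 25, 2032 + 8 weeks = Jun 20, 2032.
Final exams begin: Jun 20, 2032 + 6 weeks = Aug 1, 2032.
Grades are due: Aug 1, 2032 + 44 days = Sep 14, 2032.
Mar 19, 2032 falls between when instruction begins (Mar 14, 2032) and when the add/drop deadline passes (Apr 11, 2032).

Instruction begins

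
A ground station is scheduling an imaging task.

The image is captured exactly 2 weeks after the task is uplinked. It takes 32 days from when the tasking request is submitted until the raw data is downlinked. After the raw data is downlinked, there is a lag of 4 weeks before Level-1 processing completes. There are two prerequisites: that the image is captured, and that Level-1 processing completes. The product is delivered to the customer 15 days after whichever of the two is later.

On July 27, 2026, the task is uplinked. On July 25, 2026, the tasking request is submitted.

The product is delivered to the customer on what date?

October 8, 2026

The task is uplinked: Jul 27, 2026.
The image is captured: Jul 27, 2026 + 2 weeks = Aug 10, 2026.
The tasking request is submitted: Jul 25, 2026.
The raw data is downlinked: Jul 25, 2026 + 32 days = Aug 26, 2026.
Level-1 processing completes: Aug 26, 2026 + 4 weeks = Sep 23, 2026.
Both prerequisites met — the image is captured (Aug 10, 2026), Level-1 processing completes (Sep 23, 2026); the later is Sep 23, 2026.
The product is delivered to the customer: Sep 23, 2026 + 15 days = Oct 8, 2026.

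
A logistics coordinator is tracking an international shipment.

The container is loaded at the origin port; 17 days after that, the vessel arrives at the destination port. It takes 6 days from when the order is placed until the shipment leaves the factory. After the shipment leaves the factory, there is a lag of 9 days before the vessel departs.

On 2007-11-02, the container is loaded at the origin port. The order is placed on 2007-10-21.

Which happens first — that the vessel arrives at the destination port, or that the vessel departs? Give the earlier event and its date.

The vessel departs — 2007-11-05

The container is loaded at the origin port: Nov 2, 2007.
The vessel arrives at the destination port: Nov 2, 2007 + 17 days = Nov 19, 2007.
The order is placed: Oct 21, 2007.
The shipment leaves the factory: Oct 21, 2007 + 6 days = Oct 27, 2007.
The vessel departs: Oct 27, 2007 + 9 days = Nov 5, 2007.
Comparing: the vessel arrives at the destination port on Nov 19, 2007 vs the vessel departs on Nov 5, 2007. Earlier: the vessel departs.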